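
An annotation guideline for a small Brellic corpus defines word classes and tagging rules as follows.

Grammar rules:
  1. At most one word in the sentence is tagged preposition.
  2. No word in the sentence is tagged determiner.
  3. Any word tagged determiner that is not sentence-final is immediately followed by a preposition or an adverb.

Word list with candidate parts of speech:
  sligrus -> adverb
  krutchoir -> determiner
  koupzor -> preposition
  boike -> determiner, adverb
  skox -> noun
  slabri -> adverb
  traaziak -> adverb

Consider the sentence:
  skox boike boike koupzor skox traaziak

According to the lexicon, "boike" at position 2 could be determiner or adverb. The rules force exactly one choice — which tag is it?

Candidates per position — 1:skox {noun}; 2:boike {determiner,adverb}; 3:boike {determiner,adverb}; 4:koupzor {preposition}; 5:skox {noun}; 6:traaziak {adverb}.
Position 2: determiner is ruled out by rule 2; that leaves adverb.
Position 3: determiner is ruled out by rule 2; that leaves adverb.
The unique satisfying tagging is: noun adverb adverb preposition noun adverb.
Checking: rule 1 holds; rule 2 holds; rule 3 holds.

adverb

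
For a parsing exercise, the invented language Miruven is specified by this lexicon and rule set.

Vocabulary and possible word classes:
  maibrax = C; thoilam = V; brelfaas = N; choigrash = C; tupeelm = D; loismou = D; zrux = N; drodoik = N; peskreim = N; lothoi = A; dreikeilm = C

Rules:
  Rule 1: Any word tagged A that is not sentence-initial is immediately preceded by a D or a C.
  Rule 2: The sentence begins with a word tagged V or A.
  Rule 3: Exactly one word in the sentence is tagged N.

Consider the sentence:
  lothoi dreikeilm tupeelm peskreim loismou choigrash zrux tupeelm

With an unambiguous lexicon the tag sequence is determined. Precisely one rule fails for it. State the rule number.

Fixed tagging: A C D N D C N D.
Applying the rules: R1 pass, R2 pass, R3 fail.
Only rule 3 fails.

3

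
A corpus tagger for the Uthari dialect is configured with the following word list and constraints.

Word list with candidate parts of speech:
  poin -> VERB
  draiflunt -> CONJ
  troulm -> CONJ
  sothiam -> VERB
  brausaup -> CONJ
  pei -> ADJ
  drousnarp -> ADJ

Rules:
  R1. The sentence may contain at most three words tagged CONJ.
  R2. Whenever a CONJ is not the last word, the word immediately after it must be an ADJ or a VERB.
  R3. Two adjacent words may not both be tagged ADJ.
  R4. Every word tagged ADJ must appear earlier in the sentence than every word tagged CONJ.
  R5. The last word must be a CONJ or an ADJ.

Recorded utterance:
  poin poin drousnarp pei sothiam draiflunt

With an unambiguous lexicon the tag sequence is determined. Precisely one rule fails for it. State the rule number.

3

Fixed tagging: VERB VERB ADJ ADJ VERB CONJ.
Checking each rule: R1 pass, R2 pass, R3 fail, R4 pass, R5 pass.
Only rule 3 fails.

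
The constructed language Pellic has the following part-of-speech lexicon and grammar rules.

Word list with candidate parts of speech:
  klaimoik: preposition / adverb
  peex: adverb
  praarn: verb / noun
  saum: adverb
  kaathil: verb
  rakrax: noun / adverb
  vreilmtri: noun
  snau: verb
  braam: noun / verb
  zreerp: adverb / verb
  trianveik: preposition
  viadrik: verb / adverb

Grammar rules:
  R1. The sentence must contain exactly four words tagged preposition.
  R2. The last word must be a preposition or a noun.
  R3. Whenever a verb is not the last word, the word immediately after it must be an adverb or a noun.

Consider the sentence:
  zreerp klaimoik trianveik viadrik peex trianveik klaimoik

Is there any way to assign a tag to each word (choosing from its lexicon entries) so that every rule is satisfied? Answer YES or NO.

YES

Candidates per position — 1:zreerp {adverb,verb}; 2:klaimoik {preposition,adverb}; 3:trianveik {preposition}; 4:viadrik {verb,adverb}; 5:peex {adverb}; 6:trianveik {preposition}; 7:klaimoik {preposition,adverb}.
One satisfying assignment: adverb preposition preposition verb adverb preposition preposition.
Rule-by-rule: rule 1 ✓; rule 2 ✓; rule 3 ✓.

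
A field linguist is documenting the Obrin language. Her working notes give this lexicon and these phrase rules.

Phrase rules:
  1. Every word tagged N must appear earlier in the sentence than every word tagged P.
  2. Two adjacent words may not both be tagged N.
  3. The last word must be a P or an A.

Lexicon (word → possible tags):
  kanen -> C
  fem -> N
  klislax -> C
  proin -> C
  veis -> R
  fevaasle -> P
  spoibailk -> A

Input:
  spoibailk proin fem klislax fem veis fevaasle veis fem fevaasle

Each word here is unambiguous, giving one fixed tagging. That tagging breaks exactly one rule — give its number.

Fixed tagging: A C N C N R P R N P.
Checking each rule: R1 violated, R2 holds, R3 holds.
Only rule 1 fails.

1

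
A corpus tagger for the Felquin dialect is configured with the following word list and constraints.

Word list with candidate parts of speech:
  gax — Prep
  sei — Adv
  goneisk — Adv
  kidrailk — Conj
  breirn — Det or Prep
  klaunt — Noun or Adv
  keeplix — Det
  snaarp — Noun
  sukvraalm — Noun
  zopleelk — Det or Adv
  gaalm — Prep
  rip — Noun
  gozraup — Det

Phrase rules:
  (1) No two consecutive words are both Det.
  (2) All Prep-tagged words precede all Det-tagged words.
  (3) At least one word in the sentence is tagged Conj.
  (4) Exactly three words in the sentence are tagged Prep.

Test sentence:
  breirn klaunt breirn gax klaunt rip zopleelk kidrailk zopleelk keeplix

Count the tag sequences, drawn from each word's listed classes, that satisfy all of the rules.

Candidates per position — 1:breirn {Det,Prep}; 2:klaunt {Noun,Adv}; 3:breirn {Det,Prep}; 4:gax {Prep}; 5:klaunt {Noun,Adv}; 6:rip {Noun}; 7:zopleelk {Det,Adv}; 8:kidrailk {Conj}; 9:zopleelk {Det,Adv}; 10:keeplix {Det}.
There are 64 candidate sequences in total.
Checking each against the rules leaves 8 sequences.
Count = 8.

8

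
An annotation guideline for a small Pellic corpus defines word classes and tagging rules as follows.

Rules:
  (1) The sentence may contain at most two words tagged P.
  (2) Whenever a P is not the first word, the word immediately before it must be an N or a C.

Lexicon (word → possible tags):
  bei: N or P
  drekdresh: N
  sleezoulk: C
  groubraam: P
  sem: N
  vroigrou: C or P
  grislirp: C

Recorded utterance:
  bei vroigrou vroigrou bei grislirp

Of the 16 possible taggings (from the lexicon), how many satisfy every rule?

8

Candidates per position — 1:bei {N,P}; 2:vroigrou {C,P}; 3:vroigrou {C,P}; 4:bei {N,P}; 5:grislirp {C}.
There are 16 candidate sequences in total.
Checking each against the rules leaves 8 sequences.
Count = 8.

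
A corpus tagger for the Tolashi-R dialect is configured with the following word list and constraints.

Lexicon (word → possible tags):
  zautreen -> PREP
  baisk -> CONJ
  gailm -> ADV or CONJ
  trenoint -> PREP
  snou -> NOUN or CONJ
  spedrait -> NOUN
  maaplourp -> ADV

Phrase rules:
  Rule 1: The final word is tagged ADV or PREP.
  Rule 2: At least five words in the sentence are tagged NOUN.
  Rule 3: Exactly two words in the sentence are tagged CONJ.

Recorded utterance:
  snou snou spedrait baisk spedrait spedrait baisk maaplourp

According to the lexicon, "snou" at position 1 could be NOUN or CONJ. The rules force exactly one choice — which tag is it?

Candidates per position — 1:snou {NOUN,CONJ}; 2:snou {NOUN,CONJ}; 3:spedrait {NOUN}; 4:baisk {CONJ}; 5:spedrait {NOUN}; 6:spedrait {NOUN}; 7:baisk {CONJ}; 8:maaplourp {ADV}.
If word 1 were CONJ, no tagging could satisfy rule 2; so word 1 is NOUN.
If word 2 were CONJ, no tagging could satisfy rule 2; so word 2 is NOUN.
That leaves exactly one tagging: NOUN NOUN NOUN CONJ NOUN NOUN CONJ ADV.
Checking: rule 1 ok; rule 2 ok; rule 3 ok.

NOUN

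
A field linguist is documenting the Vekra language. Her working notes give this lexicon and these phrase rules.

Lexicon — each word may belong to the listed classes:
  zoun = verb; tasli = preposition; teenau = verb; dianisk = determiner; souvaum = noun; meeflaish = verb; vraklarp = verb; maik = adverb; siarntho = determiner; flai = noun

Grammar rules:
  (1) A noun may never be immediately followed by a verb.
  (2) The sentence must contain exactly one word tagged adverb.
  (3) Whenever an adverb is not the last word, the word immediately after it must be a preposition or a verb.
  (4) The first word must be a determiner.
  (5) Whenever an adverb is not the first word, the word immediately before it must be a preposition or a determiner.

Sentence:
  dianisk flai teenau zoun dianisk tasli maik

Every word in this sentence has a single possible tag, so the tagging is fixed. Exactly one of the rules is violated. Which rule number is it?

1

Fixed tagging: determiner noun verb verb determiner preposition adverb.
Checking each rule: R1 violated, R2 holds, R3 holds, R4 holds, R5 holds.
Only rule 1 fails.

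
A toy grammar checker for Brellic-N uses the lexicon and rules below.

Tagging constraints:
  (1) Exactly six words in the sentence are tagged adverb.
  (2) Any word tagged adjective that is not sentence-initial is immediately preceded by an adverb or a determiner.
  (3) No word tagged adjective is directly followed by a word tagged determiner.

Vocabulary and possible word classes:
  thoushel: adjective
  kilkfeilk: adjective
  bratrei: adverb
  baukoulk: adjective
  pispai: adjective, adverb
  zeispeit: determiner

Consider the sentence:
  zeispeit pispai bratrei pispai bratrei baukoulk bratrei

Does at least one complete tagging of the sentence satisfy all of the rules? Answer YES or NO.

Candidates per position — 1:zeispeit {determiner}; 2:pispai {adjective,adverb}; 3:bratrei {adverb}; 4:pispai {adjective,adverb}; 5:bratrei {adverb}; 6:baukoulk {adjective}; 7:bratrei {adverb}.
Rule 1 cannot be satisfied by any choice of tags from the lexicon.
So there is no consistent tagging.

NO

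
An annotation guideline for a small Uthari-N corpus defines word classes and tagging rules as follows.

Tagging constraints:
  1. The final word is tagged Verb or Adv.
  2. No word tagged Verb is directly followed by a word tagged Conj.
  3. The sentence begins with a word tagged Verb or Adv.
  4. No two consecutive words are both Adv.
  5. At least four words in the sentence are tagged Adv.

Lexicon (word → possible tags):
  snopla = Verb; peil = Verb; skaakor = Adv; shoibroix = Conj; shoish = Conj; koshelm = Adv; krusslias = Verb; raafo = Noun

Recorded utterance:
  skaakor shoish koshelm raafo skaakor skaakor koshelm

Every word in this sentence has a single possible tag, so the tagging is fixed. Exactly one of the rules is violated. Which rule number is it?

Fixed tagging: Adv Conj Adv Noun Adv Adv Adv.
Applying the rules: R1 ✓, R2 ✓, R3 ✓, R4 ✗, R5 ✓.
Only rule 4 fails.

4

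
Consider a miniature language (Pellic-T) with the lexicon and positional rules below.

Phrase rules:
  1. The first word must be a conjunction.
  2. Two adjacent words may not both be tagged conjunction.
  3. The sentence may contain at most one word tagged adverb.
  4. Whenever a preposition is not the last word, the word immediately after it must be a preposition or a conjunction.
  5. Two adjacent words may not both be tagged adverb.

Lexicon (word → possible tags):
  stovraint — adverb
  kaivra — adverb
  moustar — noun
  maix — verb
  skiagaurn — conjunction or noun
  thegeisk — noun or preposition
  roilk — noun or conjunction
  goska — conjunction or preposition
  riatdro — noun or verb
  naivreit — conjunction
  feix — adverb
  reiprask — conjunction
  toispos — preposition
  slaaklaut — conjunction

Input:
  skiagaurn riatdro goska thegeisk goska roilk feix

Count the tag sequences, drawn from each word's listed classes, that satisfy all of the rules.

12

Candidates per position — 1:skiagaurn {conjunction,noun}; 2:riatdro {noun,verb}; 3:goska {conjunction,preposition}; 4:thegeisk {noun,preposition}; 5:goska {conjunction,preposition}; 6:roilk {noun,conjunction}; 7:feix {adverb}.
There are 64 candidate sequences in total.
Checking each against the rules leaves 12 sequences.
Count = 12.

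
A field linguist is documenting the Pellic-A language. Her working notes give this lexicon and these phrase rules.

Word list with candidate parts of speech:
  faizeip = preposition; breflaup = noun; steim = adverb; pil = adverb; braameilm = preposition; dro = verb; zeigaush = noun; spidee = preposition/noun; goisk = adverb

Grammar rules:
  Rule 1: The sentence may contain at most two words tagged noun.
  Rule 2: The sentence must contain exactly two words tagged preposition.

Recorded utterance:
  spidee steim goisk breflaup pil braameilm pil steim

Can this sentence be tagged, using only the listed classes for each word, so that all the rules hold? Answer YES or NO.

Candidates per position — 1:spidee {preposition,noun}; 2:steim {adverb}; 3:goisk {adverb}; 4:breflaup {noun}; 5:pil {adverb}; 6:braameilm {preposition}; 7:pil {adverb}; 8:steim {adverb}.
One satisfying assignment: preposition adverb adverb noun adverb preposition adverb adverb.
Verifying each rule — rule 1 ✓; rule 2 ✓.

YES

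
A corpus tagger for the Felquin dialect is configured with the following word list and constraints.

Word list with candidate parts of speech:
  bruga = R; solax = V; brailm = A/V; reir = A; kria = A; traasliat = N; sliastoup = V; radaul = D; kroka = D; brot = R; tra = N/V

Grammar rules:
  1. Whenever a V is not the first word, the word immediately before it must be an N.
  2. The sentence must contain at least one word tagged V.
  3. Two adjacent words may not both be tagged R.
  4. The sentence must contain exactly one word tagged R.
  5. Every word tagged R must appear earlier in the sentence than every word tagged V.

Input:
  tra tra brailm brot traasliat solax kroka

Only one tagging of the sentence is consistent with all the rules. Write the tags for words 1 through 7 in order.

N N A R N V D

Candidates per position — 1:tra {N,V}; 2:tra {N,V}; 3:brailm {A,V}; 4:brot {R}; 5:traasliat {N}; 6:solax {V}; 7:kroka {D}.
Position 1: tagging it V would leave rule 5 unsatisfiable, so it must be N.
Position 2: tagging it V would leave rule 5 unsatisfiable, so it must be N.
Position 3: tagging it V would leave rule 5 unsatisfiable, so it must be A.
The only consistent sequence is: N N A R N V D.
Checking: rule 1 satisfied; rule 2 satisfied; rule 3 satisfied; rule 4 satisfied; rule 5 satisfied.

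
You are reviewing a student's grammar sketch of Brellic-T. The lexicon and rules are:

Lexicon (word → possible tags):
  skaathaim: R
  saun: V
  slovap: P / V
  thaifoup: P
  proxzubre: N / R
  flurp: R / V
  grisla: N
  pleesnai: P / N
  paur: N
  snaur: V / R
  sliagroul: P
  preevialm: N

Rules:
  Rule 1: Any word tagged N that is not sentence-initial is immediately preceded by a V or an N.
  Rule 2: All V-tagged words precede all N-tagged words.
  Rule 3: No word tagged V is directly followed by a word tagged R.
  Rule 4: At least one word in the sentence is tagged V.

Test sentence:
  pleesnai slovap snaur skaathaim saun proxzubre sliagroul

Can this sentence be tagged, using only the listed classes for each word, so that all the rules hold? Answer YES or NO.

Candidates per position — 1:pleesnai {P,N}; 2:slovap {P,V}; 3:snaur {V,R}; 4:skaathaim {R}; 5:saun {V}; 6:proxzubre {N,R}; 7:sliagroul {P}.
One satisfying assignment: P P R R V N P.
Rule-by-rule: rule 1 ok; rule 2 ok; rule 3 ok; rule 4 ok.

YES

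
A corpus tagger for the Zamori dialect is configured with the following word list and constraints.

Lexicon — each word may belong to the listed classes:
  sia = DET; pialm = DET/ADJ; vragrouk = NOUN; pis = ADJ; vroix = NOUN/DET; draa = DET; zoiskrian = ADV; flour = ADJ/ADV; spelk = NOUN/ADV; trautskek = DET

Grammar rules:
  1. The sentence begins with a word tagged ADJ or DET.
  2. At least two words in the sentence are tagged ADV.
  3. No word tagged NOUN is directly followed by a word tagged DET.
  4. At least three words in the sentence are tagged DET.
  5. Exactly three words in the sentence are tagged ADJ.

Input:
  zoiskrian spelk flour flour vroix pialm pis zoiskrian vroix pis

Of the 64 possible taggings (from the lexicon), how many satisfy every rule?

Candidates per position — 1:zoiskrian {ADV}; 2:spelk {NOUN,ADV}; 3:flour {ADJ,ADV}; 4:flour {ADJ,ADV}; 5:vroix {NOUN,DET}; 6:pialm {DET,ADJ}; 7:pis {ADJ}; 8:zoiskrian {ADV}; 9:vroix {NOUN,DET}; 10:pis {ADJ}.
There are 64 candidate sequences in total.
Rule 1 cannot be satisfied by any choice of tags from the lexicon.
So there is no consistent tagging.
Count = 0.

0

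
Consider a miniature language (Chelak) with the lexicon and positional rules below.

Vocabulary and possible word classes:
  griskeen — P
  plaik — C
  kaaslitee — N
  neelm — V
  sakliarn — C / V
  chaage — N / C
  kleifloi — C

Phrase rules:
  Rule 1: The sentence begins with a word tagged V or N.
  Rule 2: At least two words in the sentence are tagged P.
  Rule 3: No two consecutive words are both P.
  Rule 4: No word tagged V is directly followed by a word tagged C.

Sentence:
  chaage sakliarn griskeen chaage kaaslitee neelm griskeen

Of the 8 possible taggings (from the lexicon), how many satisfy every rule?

4

Candidates per position — 1:chaage {N,C}; 2:sakliarn {C,V}; 3:griskeen {P}; 4:chaage {N,C}; 5:kaaslitee {N}; 6:neelm {V}; 7:griskeen {P}.
There are 8 candidate sequences in total.
The sequences that satisfy every rule: N C P N N V P; N C P C N V P; N V P N N V P; N V P C N V P.
Count = 4.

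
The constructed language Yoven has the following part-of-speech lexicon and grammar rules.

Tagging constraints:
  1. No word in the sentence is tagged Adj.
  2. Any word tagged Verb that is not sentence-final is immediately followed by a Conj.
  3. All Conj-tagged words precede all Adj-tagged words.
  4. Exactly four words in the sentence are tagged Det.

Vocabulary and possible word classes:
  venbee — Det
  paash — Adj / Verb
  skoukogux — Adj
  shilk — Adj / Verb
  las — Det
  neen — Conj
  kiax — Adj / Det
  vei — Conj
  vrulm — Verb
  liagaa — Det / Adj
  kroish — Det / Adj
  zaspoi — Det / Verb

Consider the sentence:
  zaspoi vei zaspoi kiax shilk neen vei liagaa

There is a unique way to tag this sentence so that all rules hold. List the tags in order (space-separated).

Candidates per position — 1:zaspoi {Det,Verb}; 2:vei {Conj}; 3:zaspoi {Det,Verb}; 4:kiax {Adj,Det}; 5:shilk {Adj,Verb}; 6:neen {Conj}; 7:vei {Conj}; 8:liagaa {Det,Adj}.
Position 1: Verb is ruled out by rule 4; that leaves Det.
Position 3: Verb is ruled out by rule 2; that leaves Det.
Position 4: Adj is ruled out by rule 1; that leaves Det.
Position 5: Adj is ruled out by rule 1; that leaves Verb.
Position 8: Adj is ruled out by rule 1; that leaves Det.
That leaves exactly one tagging: Det Conj Det Det Verb Conj Conj Det.
Checking: rule 1 ✓; rule 2 ✓; rule 3 ✓; rule 4 ✓.

Det Conj Det Det Verb Conj Conj Det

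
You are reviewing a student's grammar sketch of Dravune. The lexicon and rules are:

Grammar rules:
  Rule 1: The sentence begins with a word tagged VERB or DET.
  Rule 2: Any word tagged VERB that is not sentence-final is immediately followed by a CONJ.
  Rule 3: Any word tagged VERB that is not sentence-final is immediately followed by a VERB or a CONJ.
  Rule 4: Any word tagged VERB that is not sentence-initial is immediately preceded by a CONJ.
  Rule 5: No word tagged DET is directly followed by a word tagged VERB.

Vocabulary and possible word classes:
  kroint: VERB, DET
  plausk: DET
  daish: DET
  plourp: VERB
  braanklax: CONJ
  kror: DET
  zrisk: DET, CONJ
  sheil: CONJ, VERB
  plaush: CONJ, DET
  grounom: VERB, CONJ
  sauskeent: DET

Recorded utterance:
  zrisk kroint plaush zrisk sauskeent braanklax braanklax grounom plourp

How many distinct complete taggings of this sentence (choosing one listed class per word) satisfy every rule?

Candidates per position — 1:zrisk {DET,CONJ}; 2:kroint {VERB,DET}; 3:plaush {CONJ,DET}; 4:zrisk {DET,CONJ}; 5:sauskeent {DET}; 6:braanklax {CONJ}; 7:braanklax {CONJ}; 8:grounom {VERB,CONJ}; 9:plourp {VERB}.
There are 32 candidate sequences in total.
The sequences that satisfy every rule: DET DET CONJ DET DET CONJ CONJ CONJ VERB; DET DET CONJ CONJ DET CONJ CONJ CONJ VERB; DET DET DET DET DET CONJ CONJ CONJ VERB; DET DET DET CONJ DET CONJ CONJ CONJ VERB.
Count = 4.

4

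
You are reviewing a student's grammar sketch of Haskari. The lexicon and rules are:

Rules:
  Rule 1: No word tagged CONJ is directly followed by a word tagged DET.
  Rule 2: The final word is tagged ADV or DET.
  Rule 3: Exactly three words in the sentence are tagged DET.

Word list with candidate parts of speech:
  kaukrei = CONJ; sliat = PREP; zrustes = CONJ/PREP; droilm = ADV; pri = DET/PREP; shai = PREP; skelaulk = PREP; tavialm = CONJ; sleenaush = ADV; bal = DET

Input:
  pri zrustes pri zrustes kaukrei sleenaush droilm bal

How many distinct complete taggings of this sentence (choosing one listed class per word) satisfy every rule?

Candidates per position — 1:pri {DET,PREP}; 2:zrustes {CONJ,PREP}; 3:pri {DET,PREP}; 4:zrustes {CONJ,PREP}; 5:kaukrei {CONJ}; 6:sleenaush {ADV}; 7:droilm {ADV}; 8:bal {DET}.
There are 16 candidate sequences in total.
The sequences that satisfy every rule: DET PREP DET CONJ CONJ ADV ADV DET; DET PREP DET PREP CONJ ADV ADV DET.
Count = 2.

2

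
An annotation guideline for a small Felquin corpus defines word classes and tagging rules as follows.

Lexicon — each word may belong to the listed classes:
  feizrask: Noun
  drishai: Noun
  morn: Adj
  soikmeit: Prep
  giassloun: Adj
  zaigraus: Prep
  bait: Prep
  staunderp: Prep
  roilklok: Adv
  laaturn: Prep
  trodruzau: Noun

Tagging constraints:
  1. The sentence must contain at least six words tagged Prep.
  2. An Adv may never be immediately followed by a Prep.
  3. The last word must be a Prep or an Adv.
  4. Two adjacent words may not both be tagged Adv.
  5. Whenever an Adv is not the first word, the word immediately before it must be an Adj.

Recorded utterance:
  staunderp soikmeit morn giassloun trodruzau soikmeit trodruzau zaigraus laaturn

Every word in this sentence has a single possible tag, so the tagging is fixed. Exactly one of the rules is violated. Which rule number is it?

1

Fixed tagging: Prep Prep Adj Adj Noun Prep Noun Prep Prep.
Rule check: R1 ✗, R2 ✓, R3 ✓, R4 ✓, R5 ✓.
Only rule 1 fails.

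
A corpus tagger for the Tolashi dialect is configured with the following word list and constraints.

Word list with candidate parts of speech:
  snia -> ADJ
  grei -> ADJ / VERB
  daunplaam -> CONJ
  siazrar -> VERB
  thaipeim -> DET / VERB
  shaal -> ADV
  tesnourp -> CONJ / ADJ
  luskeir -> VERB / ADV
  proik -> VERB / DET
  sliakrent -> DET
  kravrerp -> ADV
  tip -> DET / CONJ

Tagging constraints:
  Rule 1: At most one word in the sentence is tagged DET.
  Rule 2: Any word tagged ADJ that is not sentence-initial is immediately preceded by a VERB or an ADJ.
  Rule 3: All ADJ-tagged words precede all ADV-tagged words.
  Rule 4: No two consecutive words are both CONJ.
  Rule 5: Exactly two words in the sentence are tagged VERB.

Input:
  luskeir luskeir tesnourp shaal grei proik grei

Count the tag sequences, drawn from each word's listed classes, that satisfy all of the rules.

Candidates per position — 1:luskeir {VERB,ADV}; 2:luskeir {VERB,ADV}; 3:tesnourp {CONJ,ADJ}; 4:shaal {ADV}; 5:grei {ADJ,VERB}; 6:proik {VERB,DET}; 7:grei {ADJ,VERB}.
There are 64 candidate sequences in total.
The sequences that satisfy every rule: ADV ADV CONJ ADV VERB DET VERB.
Count = 1.

1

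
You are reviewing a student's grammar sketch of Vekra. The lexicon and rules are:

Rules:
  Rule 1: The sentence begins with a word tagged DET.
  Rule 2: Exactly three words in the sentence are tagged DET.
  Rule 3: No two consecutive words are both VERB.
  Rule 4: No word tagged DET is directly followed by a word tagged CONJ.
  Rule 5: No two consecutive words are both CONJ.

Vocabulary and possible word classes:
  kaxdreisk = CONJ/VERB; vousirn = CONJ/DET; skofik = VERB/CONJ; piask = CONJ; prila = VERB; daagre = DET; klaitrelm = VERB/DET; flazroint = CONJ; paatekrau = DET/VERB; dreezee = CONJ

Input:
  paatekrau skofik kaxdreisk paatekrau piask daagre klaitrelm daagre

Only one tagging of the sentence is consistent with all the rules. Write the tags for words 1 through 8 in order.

DET VERB CONJ VERB CONJ DET VERB DET

Candidates per position — 1:paatekrau {DET,VERB}; 2:skofik {VERB,CONJ}; 3:kaxdreisk {CONJ,VERB}; 4:paatekrau {DET,VERB}; 5:piask {CONJ}; 6:daagre {DET}; 7:klaitrelm {VERB,DET}; 8:daagre {DET}.
If word 1 were VERB, no tagging could satisfy rule 1; so word 1 is DET.
If word 2 were CONJ, no tagging could satisfy rule 4; so word 2 is VERB.
If word 3 were VERB, no tagging could satisfy rule 3; so word 3 is CONJ.
If word 4 were DET, no tagging could satisfy rule 2; so word 4 is VERB.
If word 7 were DET, no tagging could satisfy rule 2; so word 7 is VERB.
That leaves exactly one tagging: DET VERB CONJ VERB CONJ DET VERB DET.
Verifying each rule — rule 1 holds; rule 2 holds; rule 3 holds; rule 4 holds; rule 5 holds.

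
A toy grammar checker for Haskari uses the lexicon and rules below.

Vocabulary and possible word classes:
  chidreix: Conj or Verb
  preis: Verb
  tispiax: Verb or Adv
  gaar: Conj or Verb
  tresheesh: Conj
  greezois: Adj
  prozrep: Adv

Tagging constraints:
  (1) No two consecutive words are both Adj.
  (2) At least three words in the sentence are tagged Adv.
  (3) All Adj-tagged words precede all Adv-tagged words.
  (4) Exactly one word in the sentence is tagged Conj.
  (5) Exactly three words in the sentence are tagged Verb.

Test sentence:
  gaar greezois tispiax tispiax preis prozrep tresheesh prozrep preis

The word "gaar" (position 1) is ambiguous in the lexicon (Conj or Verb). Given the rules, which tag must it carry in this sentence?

Verb

Candidates per position — 1:gaar {Conj,Verb}; 2:greezois {Adj}; 3:tispiax {Verb,Adv}; 4:tispiax {Verb,Adv}; 5:preis {Verb}; 6:prozrep {Adv}; 7:tresheesh {Conj}; 8:prozrep {Adv}; 9:preis {Verb}.
If word 1 were Conj, no tagging could satisfy rule 4; so word 1 is Verb.
If word 3 were Verb, no tagging could satisfy rule 5; so word 3 is Adv.
If word 4 were Verb, no tagging could satisfy rule 5; so word 4 is Adv.
So the tagging must be: Verb Adj Adv Adv Verb Adv Conj Adv Verb.
Rule-by-rule: rule 1 ok; rule 2 ok; rule 3 ok; rule 4 ok; rule 5 ok.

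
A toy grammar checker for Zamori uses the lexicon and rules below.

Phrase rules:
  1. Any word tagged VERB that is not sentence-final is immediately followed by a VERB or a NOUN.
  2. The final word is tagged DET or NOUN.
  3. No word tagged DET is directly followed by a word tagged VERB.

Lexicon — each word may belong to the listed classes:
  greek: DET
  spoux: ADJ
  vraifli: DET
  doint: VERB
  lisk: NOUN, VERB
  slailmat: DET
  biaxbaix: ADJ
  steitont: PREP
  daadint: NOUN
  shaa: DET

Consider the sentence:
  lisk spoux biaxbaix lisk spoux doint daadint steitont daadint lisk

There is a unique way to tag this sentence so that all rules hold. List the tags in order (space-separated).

NOUN ADJ ADJ NOUN ADJ VERB NOUN PREP NOUN NOUN

Candidates per position — 1:lisk {NOUN,VERB}; 2:spoux {ADJ}; 3:biaxbaix {ADJ}; 4:lisk {NOUN,VERB}; 5:spoux {ADJ}; 6:doint {VERB}; 7:daadint {NOUN}; 8:steitont {PREP}; 9:daadint {NOUN}; 10:lisk {NOUN,VERB}.
Word 1 cannot be VERB — rule 1 would then fail for every completion. It is NOUN.
Word 4 cannot be VERB — rule 1 would then fail for every completion. It is NOUN.
Word 10 cannot be VERB — rule 2 would then fail for every completion. It is NOUN.
The only consistent sequence is: NOUN ADJ ADJ NOUN ADJ VERB NOUN PREP NOUN NOUN.
Checking: rule 1 ok; rule 2 ok; rule 3 ok.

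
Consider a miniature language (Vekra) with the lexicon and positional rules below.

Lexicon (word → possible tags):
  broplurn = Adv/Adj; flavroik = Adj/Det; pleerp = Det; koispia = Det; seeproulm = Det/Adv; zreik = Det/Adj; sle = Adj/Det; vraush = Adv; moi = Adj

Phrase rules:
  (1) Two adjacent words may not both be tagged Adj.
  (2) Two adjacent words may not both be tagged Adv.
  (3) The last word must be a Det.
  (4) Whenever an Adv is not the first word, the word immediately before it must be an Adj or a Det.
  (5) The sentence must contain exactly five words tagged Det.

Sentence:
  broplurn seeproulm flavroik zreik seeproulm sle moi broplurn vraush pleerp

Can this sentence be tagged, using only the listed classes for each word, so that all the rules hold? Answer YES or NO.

NO

Candidates per position — 1:broplurn {Adv,Adj}; 2:seeproulm {Det,Adv}; 3:flavroik {Adj,Det}; 4:zreik {Det,Adj}; 5:seeproulm {Det,Adv}; 6:sle {Adj,Det}; 7:moi {Adj}; 8:broplurn {Adv,Adj}; 9:vraush {Adv}; 10:pleerp {Det}.
Every candidate sequence violates at least one rule; no consistent tagging exists.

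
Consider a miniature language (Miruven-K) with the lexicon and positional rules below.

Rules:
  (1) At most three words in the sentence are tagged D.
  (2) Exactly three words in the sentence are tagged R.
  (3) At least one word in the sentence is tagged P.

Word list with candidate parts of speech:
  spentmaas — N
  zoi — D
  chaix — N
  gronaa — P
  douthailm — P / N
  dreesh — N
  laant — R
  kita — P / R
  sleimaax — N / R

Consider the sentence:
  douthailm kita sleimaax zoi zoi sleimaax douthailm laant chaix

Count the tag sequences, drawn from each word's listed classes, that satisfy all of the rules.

10

Candidates per position — 1:douthailm {P,N}; 2:kita {P,R}; 3:sleimaax {N,R}; 4:zoi {D}; 5:zoi {D}; 6:sleimaax {N,R}; 7:douthailm {P,N}; 8:laant {R}; 9:chaix {N}.
There are 32 candidate sequences in total.
Checking each against the rules leaves 10 sequences.
Count = 10.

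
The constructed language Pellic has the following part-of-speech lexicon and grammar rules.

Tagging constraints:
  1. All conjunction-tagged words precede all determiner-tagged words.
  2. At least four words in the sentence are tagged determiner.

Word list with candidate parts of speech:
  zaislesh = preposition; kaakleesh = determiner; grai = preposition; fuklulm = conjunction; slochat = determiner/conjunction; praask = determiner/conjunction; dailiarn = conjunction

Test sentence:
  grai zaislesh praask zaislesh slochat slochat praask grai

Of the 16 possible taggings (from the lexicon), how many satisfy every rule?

Candidates per position — 1:grai {preposition}; 2:zaislesh {preposition}; 3:praask {determiner,conjunction}; 4:zaislesh {preposition}; 5:slochat {determiner,conjunction}; 6:slochat {determiner,conjunction}; 7:praask {determiner,conjunction}; 8:grai {preposition}.
There are 16 candidate sequences in total.
The sequences that satisfy every rule: preposition preposition determiner preposition determiner determiner determiner preposition.
Count = 1.

1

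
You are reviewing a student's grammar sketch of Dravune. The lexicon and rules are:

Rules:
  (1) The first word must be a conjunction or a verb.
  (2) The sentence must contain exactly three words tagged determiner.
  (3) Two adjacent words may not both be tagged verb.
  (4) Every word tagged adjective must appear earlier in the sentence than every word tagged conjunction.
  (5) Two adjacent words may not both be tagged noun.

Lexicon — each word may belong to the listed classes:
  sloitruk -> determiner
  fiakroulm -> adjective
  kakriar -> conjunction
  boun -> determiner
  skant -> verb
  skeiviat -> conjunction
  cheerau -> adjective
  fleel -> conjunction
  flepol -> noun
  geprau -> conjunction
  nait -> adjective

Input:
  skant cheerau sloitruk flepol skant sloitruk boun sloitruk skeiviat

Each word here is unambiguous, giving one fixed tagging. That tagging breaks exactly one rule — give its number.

2

Fixed tagging: verb adjective determiner noun verb determiner determiner determiner conjunction.
Checking each rule: R1 ok, R2 fails, R3 ok, R4 ok, R5 ok.
Only rule 2 fails.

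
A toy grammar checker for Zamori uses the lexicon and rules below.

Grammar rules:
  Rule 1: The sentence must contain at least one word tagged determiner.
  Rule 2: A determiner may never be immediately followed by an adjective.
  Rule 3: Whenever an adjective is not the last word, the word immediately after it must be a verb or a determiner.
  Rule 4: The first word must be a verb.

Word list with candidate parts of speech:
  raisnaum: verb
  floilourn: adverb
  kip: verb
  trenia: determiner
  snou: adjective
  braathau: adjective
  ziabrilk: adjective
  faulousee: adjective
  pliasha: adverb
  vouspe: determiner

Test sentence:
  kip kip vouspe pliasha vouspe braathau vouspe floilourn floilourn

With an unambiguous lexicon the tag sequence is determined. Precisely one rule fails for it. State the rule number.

Fixed tagging: verb verb determiner adverb determiner adjective determiner adverb adverb.
Checking each rule: R1 pass, R2 fail, R3 pass, R4 pass.
Only rule 2 fails.

2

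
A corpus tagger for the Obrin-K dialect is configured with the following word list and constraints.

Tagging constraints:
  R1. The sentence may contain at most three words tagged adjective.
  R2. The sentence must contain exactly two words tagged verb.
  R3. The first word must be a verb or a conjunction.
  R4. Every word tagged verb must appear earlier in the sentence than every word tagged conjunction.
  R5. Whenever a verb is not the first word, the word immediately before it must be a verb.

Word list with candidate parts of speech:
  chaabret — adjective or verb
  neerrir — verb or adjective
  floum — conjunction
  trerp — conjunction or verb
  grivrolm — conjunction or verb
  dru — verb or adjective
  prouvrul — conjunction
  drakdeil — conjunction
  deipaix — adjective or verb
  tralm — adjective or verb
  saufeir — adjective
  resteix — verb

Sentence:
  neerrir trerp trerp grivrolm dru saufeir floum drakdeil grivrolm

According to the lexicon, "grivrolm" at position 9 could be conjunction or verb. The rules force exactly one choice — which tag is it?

Candidates per position — 1:neerrir {verb,adjective}; 2:trerp {conjunction,verb}; 3:trerp {conjunction,verb}; 4:grivrolm {conjunction,verb}; 5:dru {verb,adjective}; 6:saufeir {adjective}; 7:floum {conjunction}; 8:drakdeil {conjunction}; 9:grivrolm {conjunction,verb}.
Word 1 cannot be adjective — rule 3 would then fail for every completion. It is verb.
Word 9 cannot be verb — rule 4 would then fail for every completion. It is conjunction.
The remaining ambiguous positions (2, 3, 4, 5) are resolved jointly — only one combination satisfies every rule.
The only consistent sequence is: verb verb conjunction conjunction adjective adjective conjunction conjunction conjunction.
Verifying each rule — rule 1 satisfied; rule 2 satisfied; rule 3 satisfied; rule 4 satisfied; rule 5 satisfied.

conjunction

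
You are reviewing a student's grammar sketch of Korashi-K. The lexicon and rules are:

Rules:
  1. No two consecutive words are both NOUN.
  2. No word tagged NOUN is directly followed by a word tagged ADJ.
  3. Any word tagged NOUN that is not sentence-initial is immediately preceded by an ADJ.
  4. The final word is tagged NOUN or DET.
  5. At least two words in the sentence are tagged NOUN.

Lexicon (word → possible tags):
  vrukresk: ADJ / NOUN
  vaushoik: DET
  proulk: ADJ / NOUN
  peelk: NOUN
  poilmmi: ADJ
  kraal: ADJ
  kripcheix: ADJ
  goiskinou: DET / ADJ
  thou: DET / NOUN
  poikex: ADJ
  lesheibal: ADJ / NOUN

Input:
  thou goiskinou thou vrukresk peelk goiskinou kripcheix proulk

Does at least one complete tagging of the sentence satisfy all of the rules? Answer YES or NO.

YES

Candidates per position — 1:thou {DET,NOUN}; 2:goiskinou {DET,ADJ}; 3:thou {DET,NOUN}; 4:vrukresk {ADJ,NOUN}; 5:peelk {NOUN}; 6:goiskinou {DET,ADJ}; 7:kripcheix {ADJ}; 8:proulk {ADJ,NOUN}.
One satisfying assignment: DET ADJ DET ADJ NOUN DET ADJ NOUN.
Check: rule 1 satisfied; rule 2 satisfied; rule 3 satisfied; rule 4 satisfied; rule 5 satisfied.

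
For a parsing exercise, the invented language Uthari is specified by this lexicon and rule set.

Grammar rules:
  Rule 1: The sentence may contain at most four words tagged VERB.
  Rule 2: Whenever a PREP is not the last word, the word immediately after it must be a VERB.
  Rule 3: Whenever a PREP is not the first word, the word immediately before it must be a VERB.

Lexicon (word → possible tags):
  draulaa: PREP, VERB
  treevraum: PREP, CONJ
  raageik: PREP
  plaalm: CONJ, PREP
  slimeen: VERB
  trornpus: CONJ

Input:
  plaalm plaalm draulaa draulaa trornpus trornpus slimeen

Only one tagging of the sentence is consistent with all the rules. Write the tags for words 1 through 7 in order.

Candidates per position — 1:plaalm {CONJ,PREP}; 2:plaalm {CONJ,PREP}; 3:draulaa {PREP,VERB}; 4:draulaa {PREP,VERB}; 5:trornpus {CONJ}; 6:trornpus {CONJ}; 7:slimeen {VERB}.
Word 1 cannot be PREP — rule 2 would then fail for every completion. It is CONJ.
Word 2 cannot be PREP — rule 3 would then fail for every completion. It is CONJ.
Word 3 cannot be PREP — rule 3 would then fail for every completion. It is VERB.
Word 4 cannot be PREP — rule 2 would then fail for every completion. It is VERB.
So the tagging must be: CONJ CONJ VERB VERB CONJ CONJ VERB.
Verifying each rule — rule 1 satisfied; rule 2 satisfied; rule 3 satisfied.

CONJ CONJ VERB VERB CONJ CONJ VERB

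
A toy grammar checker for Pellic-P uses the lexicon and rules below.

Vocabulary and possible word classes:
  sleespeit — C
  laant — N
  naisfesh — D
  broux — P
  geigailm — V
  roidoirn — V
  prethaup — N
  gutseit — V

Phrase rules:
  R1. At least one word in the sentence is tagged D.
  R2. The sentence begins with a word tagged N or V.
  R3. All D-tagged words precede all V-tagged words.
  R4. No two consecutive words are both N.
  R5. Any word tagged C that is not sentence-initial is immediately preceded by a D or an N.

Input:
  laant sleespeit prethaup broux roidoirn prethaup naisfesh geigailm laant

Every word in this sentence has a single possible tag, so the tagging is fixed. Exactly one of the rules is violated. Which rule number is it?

Fixed tagging: N C N P V N D V N.
Rule check: R1 holds, R2 holds, R3 violated, R4 holds, R5 holds.
Only rule 3 fails.

3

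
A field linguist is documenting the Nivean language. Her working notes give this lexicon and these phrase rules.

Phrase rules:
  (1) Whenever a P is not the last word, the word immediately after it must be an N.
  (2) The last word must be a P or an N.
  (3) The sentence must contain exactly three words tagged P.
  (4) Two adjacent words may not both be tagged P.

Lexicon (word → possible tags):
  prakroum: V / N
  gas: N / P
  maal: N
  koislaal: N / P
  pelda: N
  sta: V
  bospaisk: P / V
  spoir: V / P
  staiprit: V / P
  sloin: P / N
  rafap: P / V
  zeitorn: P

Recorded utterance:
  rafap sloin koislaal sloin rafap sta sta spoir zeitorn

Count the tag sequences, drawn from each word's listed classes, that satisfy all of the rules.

1

Candidates per position — 1:rafap {P,V}; 2:sloin {P,N}; 3:koislaal {N,P}; 4:sloin {P,N}; 5:rafap {P,V}; 6:sta {V}; 7:sta {V}; 8:spoir {V,P}; 9:zeitorn {P}.
There are 64 candidate sequences in total.
The sequences that satisfy every rule: P N P N V V V V P.
Count = 1.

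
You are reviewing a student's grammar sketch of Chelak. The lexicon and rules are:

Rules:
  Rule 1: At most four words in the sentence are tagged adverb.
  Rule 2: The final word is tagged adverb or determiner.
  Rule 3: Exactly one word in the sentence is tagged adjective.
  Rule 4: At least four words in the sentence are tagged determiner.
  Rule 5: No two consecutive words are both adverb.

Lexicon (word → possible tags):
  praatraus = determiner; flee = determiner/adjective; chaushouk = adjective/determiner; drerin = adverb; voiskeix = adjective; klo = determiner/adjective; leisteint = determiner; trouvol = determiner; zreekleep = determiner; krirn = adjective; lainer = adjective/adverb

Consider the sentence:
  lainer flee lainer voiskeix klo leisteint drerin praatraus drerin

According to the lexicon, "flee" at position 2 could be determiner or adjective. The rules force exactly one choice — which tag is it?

Candidates per position — 1:lainer {adjective,adverb}; 2:flee {determiner,adjective}; 3:lainer {adjective,adverb}; 4:voiskeix {adjective}; 5:klo {determiner,adjective}; 6:leisteint {determiner}; 7:drerin {adverb}; 8:praatraus {determiner}; 9:drerin {adverb}.
Position 1: tagging it adjective would leave rule 3 unsatisfiable, so it must be adverb.
Position 2: tagging it adjective would leave rule 3 unsatisfiable, so it must be determiner.
Position 3: tagging it adjective would leave rule 3 unsatisfiable, so it must be adverb.
Position 5: tagging it adjective would leave rule 3 unsatisfiable, so it must be determiner.
The unique satisfying tagging is: adverb determiner adverb adjective determiner determiner adverb determiner adverb.
Check: rule 1 ✓; rule 2 ✓; rule 3 ✓; rule 4 ✓; rule 5 ✓.

determiner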